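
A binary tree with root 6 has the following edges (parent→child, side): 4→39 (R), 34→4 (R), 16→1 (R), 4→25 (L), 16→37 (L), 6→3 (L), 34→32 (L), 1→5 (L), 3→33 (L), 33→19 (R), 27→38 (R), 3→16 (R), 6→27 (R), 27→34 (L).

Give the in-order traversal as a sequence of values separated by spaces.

In-order visits the left subtree, then the node, then the right subtree.
At 6: go left to 3.
  At 3: go left to 33.
    At 33: no left child.
    Visit 33.
    At 33: go right to 19.
      19 is a leaf — visit 19.
  Visit 3.
  At 3: go right to 16.
    At 16: go left to 37.
      37 is a leaf — visit 37.
    Visit 16.
    At 16: go right to 1.
      At 1: go left to 5.
        5 is a leaf — visit 5.
      Visit 1.
      At 1: no right child.
Visit 6.
At 6: go right to 27.
  At 27: go left to 34.
    At 34: go left to 32.
      32 is a leaf — visit 32.
    Visit 34.
    At 34: go right to 4.
      At 4: go left to 25.
        25 is a leaf — visit 25.
      Visit 4.
      At 4: go right to 39.
        39 is a leaf — visit 39.
  Visit 27.
  At 27: go right to 38.
    38 is a leaf — visit 38.

33 19 3 37 16 5 1 6 32 34 25 4 39 27 38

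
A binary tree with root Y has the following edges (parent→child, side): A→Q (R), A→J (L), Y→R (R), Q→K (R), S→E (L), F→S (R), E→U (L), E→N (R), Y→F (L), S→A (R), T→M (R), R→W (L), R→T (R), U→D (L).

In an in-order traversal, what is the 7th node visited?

J

In-order visits the left subtree, then the node, then the right subtree.
At Y: go left to F.
  At F: no left child.
  Visit F.
  At F: go right to S.
    At S: go left to E.
      At E: go left to U.
        At U: go left to D.
          D is a leaf — visit D.
        Visit U.
        At U: no right child.
      Visit E.
      At E: go right to N.
        N is a leaf — visit N.
    Visit S.
    At S: go right to A.
      At A: go left to J.
        J is a leaf — visit J.
      Visit A.
      At A: go right to Q.
        At Q: no left child.
        Visit Q.
        At Q: go right to K.
          K is a leaf — visit K.
Visit Y.
At Y: go right to R.
  At R: go left to W.
    W is a leaf — visit W.
  Visit R.
  At R: go right to T.
    At T: no left child.
    Visit T.
    At T: go right to M.
      M is a leaf — visit M.
Full in-order sequence: F, D, U, E, N, S, J, A, Q, K, Y, W, R, T, M.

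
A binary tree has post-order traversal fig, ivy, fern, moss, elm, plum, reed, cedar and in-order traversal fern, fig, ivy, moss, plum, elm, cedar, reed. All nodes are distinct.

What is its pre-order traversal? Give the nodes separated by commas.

The last element of post-order is the root; it splits in-order into left and right subtrees.
Root cedar: left subtree has 6 nodes {fern, fig, ivy, moss, plum, elm}, right has 1 {reed}.
  Root plum: left subtree has 4 nodes {fern, fig, ivy, moss}, right has 1 {elm}.
    Root moss: left subtree has 3 nodes {fern, fig, ivy}, right has 0 { }.
      Root fern: left subtree has 0 nodes { }, right has 2 {fig, ivy}.
        Root ivy: left subtree has 1 node {fig}, right has 0 { }.

cedar, plum, moss, fern, ivy, fig, elm, reed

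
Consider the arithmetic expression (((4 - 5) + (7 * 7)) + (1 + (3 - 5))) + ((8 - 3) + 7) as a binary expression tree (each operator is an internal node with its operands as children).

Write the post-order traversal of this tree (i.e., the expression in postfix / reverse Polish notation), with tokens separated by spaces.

4 5 - 7 7 * + 1 3 5 - + + 8 3 - 7 + +

Post-order on an expression tree gives postfix notation: for each operator, emit left operand, right operand, then the operator.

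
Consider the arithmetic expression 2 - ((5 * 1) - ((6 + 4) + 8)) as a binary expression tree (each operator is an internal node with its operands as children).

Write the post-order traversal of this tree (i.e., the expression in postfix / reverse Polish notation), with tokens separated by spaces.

Post-order on an expression tree gives postfix notation: for each operator, emit left operand, right operand, then the operator.

2 5 1 * 6 4 + 8 + - -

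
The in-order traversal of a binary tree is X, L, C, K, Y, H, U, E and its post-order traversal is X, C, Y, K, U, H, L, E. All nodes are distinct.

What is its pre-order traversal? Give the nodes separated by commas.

E, L, X, H, K, C, Y, U

The last element of post-order is the root; it splits in-order into left and right subtrees.
Root E: left subtree has 7 nodes {X, L, C, K, Y, H, U}, right has 0 { }.
  Root L: left subtree has 1 node {X}, right has 5 {C, K, Y, H, U}.
    Root H: left subtree has 3 nodes {C, K, Y}, right has 1 {U}.
      Root K: left subtree has 1 node {C}, right has 1 {Y}.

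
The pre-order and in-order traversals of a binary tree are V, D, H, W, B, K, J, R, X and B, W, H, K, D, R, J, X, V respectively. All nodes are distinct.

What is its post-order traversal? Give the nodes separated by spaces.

B W K H R X J D V

The first element of pre-order is the root; it splits in-order into left and right subtrees.
Root V: left subtree has 8 nodes {B, W, H, K, D, R, J, X}, right has 0 { }.
  Root D: left subtree has 4 nodes {B, W, H, K}, right has 3 {R, J, X}.
    Root H: left subtree has 2 nodes {B, W}, right has 1 {K}.
      Root W: left subtree has 1 node {B}, right has 0 { }.
    Root J: left subtree has 1 node {R}, right has 1 {X}.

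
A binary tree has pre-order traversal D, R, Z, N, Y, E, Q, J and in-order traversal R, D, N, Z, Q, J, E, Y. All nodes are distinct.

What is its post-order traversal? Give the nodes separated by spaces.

The first element of pre-order is the root; it splits in-order into left and right subtrees.
Root D: left subtree has 1 node {R}, right has 6 {N, Z, Q, J, E, Y}.
  Root Z: left subtree has 1 node {N}, right has 4 {Q, J, E, Y}.
    Root Y: left subtree has 3 nodes {Q, J, E}, right has 0 { }.
      Root E: left subtree has 2 nodes {Q, J}, right has 0 { }.
        Root Q: left subtree has 0 nodes { }, right has 1 {J}.

R N J Q E Y Z D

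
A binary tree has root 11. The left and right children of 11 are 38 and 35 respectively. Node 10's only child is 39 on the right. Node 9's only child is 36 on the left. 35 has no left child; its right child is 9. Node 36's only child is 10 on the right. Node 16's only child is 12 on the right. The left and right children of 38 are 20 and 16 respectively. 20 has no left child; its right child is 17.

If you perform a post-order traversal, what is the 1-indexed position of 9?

Post-order visits the left subtree, then the right subtree, then the node.
At 11: go left to 38.
  At 38: go left to 20.
    At 20: no left child.
    At 20: go right to 17.
      17 is a leaf — visit 17.
    Visit 20.
  At 38: go right to 16.
    At 16: no left child.
    At 16: go right to 12.
      12 is a leaf — visit 12.
    Visit 16.
  Visit 38.
At 11: go right to 35.
  At 35: no left child.
  At 35: go right to 9.
    At 9: go left to 36.
      At 36: no left child.
      At 36: go right to 10.
        At 10: no left child.
        At 10: go right to 39.
          39 is a leaf — visit 39.
        Visit 10.
      Visit 36.
    At 9: no right child.
    Visit 9.
  Visit 35.
Visit 11.
Full post-order sequence: 17, 20, 12, 16, 38, 39, 10, 36, 9, 35, 11.

9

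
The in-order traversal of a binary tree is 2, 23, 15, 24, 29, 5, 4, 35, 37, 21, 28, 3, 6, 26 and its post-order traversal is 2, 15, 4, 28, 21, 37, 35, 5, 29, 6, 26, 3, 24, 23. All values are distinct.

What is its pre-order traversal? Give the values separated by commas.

The last element of post-order is the root; it splits in-order into left and right subtrees.
Root 23: left subtree has 1 node {2}, right has 12 {15, 24, 29, 5, 4, 35, 37, 21, 28, 3, 6, 26}.
  Root 24: left subtree has 1 node {15}, right has 10 {29, 5, 4, 35, 37, 21, 28, 3, 6, 26}.
    Root 3: left subtree has 7 nodes {29, 5, 4, 35, 37, 21, 28}, right has 2 {6, 26}.
      Root 29: left subtree has 0 nodes { }, right has 6 {5, 4, 35, 37, 21, 28}.
        Root 5: left subtree has 0 nodes { }, right has 5 {4, 35, 37, 21, 28}.
          Root 35: left subtree has 1 node {4}, right has 3 {37, 21, 28}.
            Root 37: left subtree has 0 nodes { }, right has 2 {21, 28}.
              Root 21: left subtree has 0 nodes { }, right has 1 {28}.
      Root 26: left subtree has 1 node {6}, right has 0 { }.

23, 2, 24, 15, 3, 29, 5, 35, 4, 37, 21, 28, 26, 6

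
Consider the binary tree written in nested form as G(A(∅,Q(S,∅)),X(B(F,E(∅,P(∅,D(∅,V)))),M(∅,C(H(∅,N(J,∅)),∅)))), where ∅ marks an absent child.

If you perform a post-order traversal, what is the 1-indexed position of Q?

2

Post-order visits the left subtree, then the right subtree, then the node.
At G: go left to A.
  At A: no left child.
  At A: go right to Q.
    At Q: go left to S.
      S is a leaf — visit S.
    At Q: no right child.
    Visit Q.
  Visit A.
At G: go right to X.
  At X: go left to B.
    At B: go left to F.
      F is a leaf — visit F.
    At B: go right to E.
      At E: no left child.
      At E: go right to P.
        At P: no left child.
        At P: go right to D.
          At D: no left child.
          At D: go right to V.
            V is a leaf — visit V.
          Visit D.
        Visit P.
      Visit E.
    Visit B.
  At X: go right to M.
    At M: no left child.
    At M: go right to C.
      At C: go left to H.
        At H: no left child.
        At H: go right to N.
          At N: go left to J.
            J is a leaf — visit J.
          At N: no right child.
          Visit N.
        Visit H.
      At C: no right child.
      Visit C.
    Visit M.
  Visit X.
Visit G.
Full post-order sequence: S, Q, A, F, V, D, P, E, B, J, N, H, C, M, X, G.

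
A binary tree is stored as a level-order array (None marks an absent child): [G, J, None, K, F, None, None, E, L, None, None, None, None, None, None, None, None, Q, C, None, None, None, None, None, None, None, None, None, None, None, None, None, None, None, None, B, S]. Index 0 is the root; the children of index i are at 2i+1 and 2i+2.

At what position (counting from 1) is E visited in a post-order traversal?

1

Post-order visits the left subtree, then the right subtree, then the node.
At G: go left to J.
  At J: go left to K.
    At K: go left to E.
      E is a leaf — visit E.
    At K: go right to L.
      At L: go left to Q.
        At Q: go left to B.
          B is a leaf — visit B.
        At Q: go right to S.
          S is a leaf — visit S.
        Visit Q.
      At L: go right to C.
        C is a leaf — visit C.
      Visit L.
    Visit K.
  At J: go right to F.
    F is a leaf — visit F.
  Visit J.
At G: no right child.
Visit G.
Full post-order sequence: E, B, S, Q, C, L, K, F, J, G.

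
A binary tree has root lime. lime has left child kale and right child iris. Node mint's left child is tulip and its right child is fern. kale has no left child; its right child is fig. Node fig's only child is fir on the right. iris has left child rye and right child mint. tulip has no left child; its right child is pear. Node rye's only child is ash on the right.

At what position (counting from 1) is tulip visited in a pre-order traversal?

9

Pre-order visits the node, then its left subtree, then its right subtree.
Visit lime.
At lime: go left to kale.
  Visit kale.
  At kale: no left child.
  At kale: go right to fig.
    Visit fig.
    At fig: no left child.
    At fig: go right to fir.
      fir is a leaf — visit fir.
At lime: go right to iris.
  Visit iris.
  At iris: go left to rye.
    Visit rye.
    At rye: no left child.
    At rye: go right to ash.
      ash is a leaf — visit ash.
  At iris: go right to mint.
    Visit mint.
    At mint: go left to tulip.
      Visit tulip.
      At tulip: no left child.
      At tulip: go right to pear.
        pear is a leaf — visit pear.
    At mint: go right to fern.
      fern is a leaf — visit fern.
Full pre-order sequence: lime, kale, fig, fir, iris, rye, ash, mint, tulip, pear, fern.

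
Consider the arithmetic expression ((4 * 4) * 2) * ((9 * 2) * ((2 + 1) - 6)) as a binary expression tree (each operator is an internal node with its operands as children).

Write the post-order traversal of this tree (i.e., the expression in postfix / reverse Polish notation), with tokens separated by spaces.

Post-order on an expression tree gives postfix notation: for each operator, emit left operand, right operand, then the operator.

4 4 * 2 * 9 2 * 2 1 + 6 - * *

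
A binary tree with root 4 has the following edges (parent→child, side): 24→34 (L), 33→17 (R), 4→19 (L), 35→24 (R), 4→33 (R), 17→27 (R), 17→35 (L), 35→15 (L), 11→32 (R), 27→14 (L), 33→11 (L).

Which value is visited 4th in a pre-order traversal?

Pre-order visits the node, then its left subtree, then its right subtree.
Visit 4.
At 4: go left to 19.
  19 is a leaf — visit 19.
At 4: go right to 33.
  Visit 33.
  At 33: go left to 11.
    Visit 11.
    At 11: no left child.
    At 11: go right to 32.
      32 is a leaf — visit 32.
  At 33: go right to 17.
    Visit 17.
    At 17: go left to 35.
      Visit 35.
      At 35: go left to 15.
        15 is a leaf — visit 15.
      At 35: go right to 24.
        Visit 24.
        At 24: go left to 34.
          34 is a leaf — visit 34.
        At 24: no right child.
    At 17: go right to 27.
      Visit 27.
      At 27: go left to 14.
        14 is a leaf — visit 14.
      At 27: no right child.
Full pre-order sequence: 4, 19, 33, 11, 32, 17, 35, 15, 24, 34, 27, 14.

11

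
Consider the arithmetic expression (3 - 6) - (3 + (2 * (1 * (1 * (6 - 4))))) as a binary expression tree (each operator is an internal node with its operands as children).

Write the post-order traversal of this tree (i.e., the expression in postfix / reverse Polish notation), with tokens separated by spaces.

Post-order on an expression tree gives postfix notation: for each operator, emit left operand, right operand, then the operator.

3 6 - 3 2 1 1 6 4 - * * * + -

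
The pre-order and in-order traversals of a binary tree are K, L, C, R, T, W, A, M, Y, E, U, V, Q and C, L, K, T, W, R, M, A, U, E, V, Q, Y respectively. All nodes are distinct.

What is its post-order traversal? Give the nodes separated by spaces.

C L W T M U Q V E Y A R K

The first element of pre-order is the root; it splits in-order into left and right subtrees.
Root K: left subtree has 2 nodes {C, L}, right has 10 {T, W, R, M, A, U, E, V, Q, Y}.
  Root L: left subtree has 1 node {C}, right has 0 { }.
  Root R: left subtree has 2 nodes {T, W}, right has 7 {M, A, U, E, V, Q, Y}.
    Root T: left subtree has 0 nodes { }, right has 1 {W}.
    Root A: left subtree has 1 node {M}, right has 5 {U, E, V, Q, Y}.
      Root Y: left subtree has 4 nodes {U, E, V, Q}, right has 0 { }.
        Root E: left subtree has 1 node {U}, right has 2 {V, Q}.
          Root V: left subtree has 0 nodes { }, right has 1 {Q}.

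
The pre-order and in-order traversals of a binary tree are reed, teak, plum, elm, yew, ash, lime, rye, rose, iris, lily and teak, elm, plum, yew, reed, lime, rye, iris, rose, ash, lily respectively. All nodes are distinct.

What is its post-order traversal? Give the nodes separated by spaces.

elm yew plum teak iris rose rye lime lily ash reed

The first element of pre-order is the root; it splits in-order into left and right subtrees.
Root reed: left subtree has 4 nodes {teak, elm, plum, yew}, right has 6 {lime, rye, iris, rose, ash, lily}.
  Root teak: left subtree has 0 nodes { }, right has 3 {elm, plum, yew}.
    Root plum: left subtree has 1 node {elm}, right has 1 {yew}.
  Root ash: left subtree has 4 nodes {lime, rye, iris, rose}, right has 1 {lily}.
    Root lime: left subtree has 0 nodes { }, right has 3 {rye, iris, rose}.
      Root rye: left subtree has 0 nodes { }, right has 2 {iris, rose}.
        Root rose: left subtree has 1 node {iris}, right has 0 { }.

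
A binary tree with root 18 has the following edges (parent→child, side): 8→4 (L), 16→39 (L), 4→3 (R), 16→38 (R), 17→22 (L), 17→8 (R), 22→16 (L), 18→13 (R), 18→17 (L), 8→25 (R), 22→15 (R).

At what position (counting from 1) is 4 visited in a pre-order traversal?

9

Pre-order visits the node, then its left subtree, then its right subtree.
Visit 18.
At 18: go left to 17.
  Visit 17.
  At 17: go left to 22.
    Visit 22.
    At 22: go left to 16.
      Visit 16.
      At 16: go left to 39.
        39 is a leaf — visit 39.
      At 16: go right to 38.
        38 is a leaf — visit 38.
    At 22: go right to 15.
      15 is a leaf — visit 15.
  At 17: go right to 8.
    Visit 8.
    At 8: go left to 4.
      Visit 4.
      At 4: no left child.
      At 4: go right to 3.
        3 is a leaf — visit 3.
    At 8: go right to 25.
      25 is a leaf — visit 25.
At 18: go right to 13.
  13 is a leaf — visit 13.
Full pre-order sequence: 18, 17, 22, 16, 39, 38, 15, 8, 4, 3, 25, 13.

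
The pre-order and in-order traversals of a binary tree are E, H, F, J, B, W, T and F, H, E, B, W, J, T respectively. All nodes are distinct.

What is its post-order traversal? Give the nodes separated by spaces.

The first element of pre-order is the root; it splits in-order into left and right subtrees.
Root E: left subtree has 2 nodes {F, H}, right has 4 {B, W, J, T}.
  Root H: left subtree has 1 node {F}, right has 0 { }.
  Root J: left subtree has 2 nodes {B, W}, right has 1 {T}.
    Root B: left subtree has 0 nodes { }, right has 1 {W}.

F H W B T J E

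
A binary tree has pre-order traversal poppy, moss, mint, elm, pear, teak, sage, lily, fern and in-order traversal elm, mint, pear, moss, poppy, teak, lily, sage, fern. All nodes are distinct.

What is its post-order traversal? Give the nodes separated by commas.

elm, pear, mint, moss, lily, fern, sage, teak, poppy

The first element of pre-order is the root; it splits in-order into left and right subtrees.
Root poppy: left subtree has 4 nodes {elm, mint, pear, moss}, right has 4 {teak, lily, sage, fern}.
  Root moss: left subtree has 3 nodes {elm, mint, pear}, right has 0 { }.
    Root mint: left subtree has 1 node {elm}, right has 1 {pear}.
  Root teak: left subtree has 0 nodes { }, right has 3 {lily, sage, fern}.
    Root sage: left subtree has 1 node {lily}, right has 1 {fern}.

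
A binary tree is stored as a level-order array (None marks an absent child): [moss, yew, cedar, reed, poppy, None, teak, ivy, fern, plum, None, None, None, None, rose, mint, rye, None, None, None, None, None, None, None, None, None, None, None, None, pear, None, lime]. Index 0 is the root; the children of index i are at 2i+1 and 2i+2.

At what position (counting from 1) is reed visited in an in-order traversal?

5

In-order visits the left subtree, then the node, then the right subtree.
At moss: go left to yew.
  At yew: go left to reed.
    At reed: go left to ivy.
      At ivy: go left to mint.
        At mint: go left to lime.
          lime is a leaf — visit lime.
        Visit mint.
        At mint: no right child.
      Visit ivy.
      At ivy: go right to rye.
        rye is a leaf — visit rye.
    Visit reed.
    At reed: go right to fern.
      fern is a leaf — visit fern.
  Visit yew.
  At yew: go right to poppy.
    At poppy: go left to plum.
      plum is a leaf — visit plum.
    Visit poppy.
    At poppy: no right child.
Visit moss.
At moss: go right to cedar.
  At cedar: no left child.
  Visit cedar.
  At cedar: go right to teak.
    At teak: no left child.
    Visit teak.
    At teak: go right to rose.
      At rose: go left to pear.
        pear is a leaf — visit pear.
      Visit rose.
      At rose: no right child.
Full in-order sequence: lime, mint, ivy, rye, reed, fern, yew, plum, poppy, moss, cedar, teak, pear, rose.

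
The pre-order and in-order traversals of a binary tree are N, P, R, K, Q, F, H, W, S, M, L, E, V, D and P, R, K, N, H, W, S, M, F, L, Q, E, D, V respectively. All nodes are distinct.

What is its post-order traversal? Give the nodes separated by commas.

The first element of pre-order is the root; it splits in-order into left and right subtrees.
Root N: left subtree has 3 nodes {P, R, K}, right has 10 {H, W, S, M, F, L, Q, E, D, V}.
  Root P: left subtree has 0 nodes { }, right has 2 {R, K}.
    Root R: left subtree has 0 nodes { }, right has 1 {K}.
  Root Q: left subtree has 6 nodes {H, W, S, M, F, L}, right has 3 {E, D, V}.
    Root F: left subtree has 4 nodes {H, W, S, M}, right has 1 {L}.
      Root H: left subtree has 0 nodes { }, right has 3 {W, S, M}.
        Root W: left subtree has 0 nodes { }, right has 2 {S, M}.
          Root S: left subtree has 0 nodes { }, right has 1 {M}.
    Root E: left subtree has 0 nodes { }, right has 2 {D, V}.
      Root V: left subtree has 1 node {D}, right has 0 { }.

K, R, P, M, S, W, H, L, F, D, V, E, Q, N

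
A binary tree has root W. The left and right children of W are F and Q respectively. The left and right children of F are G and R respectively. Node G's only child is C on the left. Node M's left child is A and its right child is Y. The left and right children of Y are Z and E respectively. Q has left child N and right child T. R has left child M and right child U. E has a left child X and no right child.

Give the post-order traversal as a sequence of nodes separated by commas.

Post-order visits the left subtree, then the right subtree, then the node.
At W: go left to F.
  At F: go left to G.
    At G: go left to C.
      C is a leaf — visit C.
    At G: no right child.
    Visit G.
  At F: go right to R.
    At R: go left to M.
      At M: go left to A.
        A is a leaf — visit A.
      At M: go right to Y.
        At Y: go left to Z.
          Z is a leaf — visit Z.
        At Y: go right to E.
          At E: go left to X.
            X is a leaf — visit X.
          At E: no right child.
          Visit E.
        Visit Y.
      Visit M.
    At R: go right to U.
      U is a leaf — visit U.
    Visit R.
  Visit F.
At W: go right to Q.
  At Q: go left to N.
    N is a leaf — visit N.
  At Q: go right to T.
    T is a leaf — visit T.
  Visit Q.
Visit W.

C, G, A, Z, X, E, Y, M, U, R, F, N, T, Q, W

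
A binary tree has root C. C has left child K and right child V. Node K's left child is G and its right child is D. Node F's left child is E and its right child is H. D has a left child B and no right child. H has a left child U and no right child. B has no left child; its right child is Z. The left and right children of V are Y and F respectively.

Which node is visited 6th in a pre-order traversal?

Z

Pre-order visits the node, then its left subtree, then its right subtree.
Visit C.
At C: go left to K.
  Visit K.
  At K: go left to G.
    G is a leaf — visit G.
  At K: go right to D.
    Visit D.
    At D: go left to B.
      Visit B.
      At B: no left child.
      At B: go right to Z.
        Z is a leaf — visit Z.
    At D: no right child.
At C: go right to V.
  Visit V.
  At V: go left to Y.
    Y is a leaf — visit Y.
  At V: go right to F.
    Visit F.
    At F: go left to E.
      E is a leaf — visit E.
    At F: go right to H.
      Visit H.
      At H: go left to U.
        U is a leaf — visit U.
      At H: no right child.
Full pre-order sequence: C, K, G, D, B, Z, V, Y, F, E, H, U.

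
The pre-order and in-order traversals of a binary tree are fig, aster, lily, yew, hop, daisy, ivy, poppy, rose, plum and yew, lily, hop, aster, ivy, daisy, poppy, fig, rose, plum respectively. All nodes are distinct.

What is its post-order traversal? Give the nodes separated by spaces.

yew hop lily ivy poppy daisy aster plum rose fig

The first element of pre-order is the root; it splits in-order into left and right subtrees.
Root fig: left subtree has 7 nodes {yew, lily, hop, aster, ivy, daisy, poppy}, right has 2 {rose, plum}.
  Root aster: left subtree has 3 nodes {yew, lily, hop}, right has 3 {ivy, daisy, poppy}.
    Root lily: left subtree has 1 node {yew}, right has 1 {hop}.
    Root daisy: left subtree has 1 node {ivy}, right has 1 {poppy}.
  Root rose: left subtree has 0 nodes { }, right has 1 {plum}.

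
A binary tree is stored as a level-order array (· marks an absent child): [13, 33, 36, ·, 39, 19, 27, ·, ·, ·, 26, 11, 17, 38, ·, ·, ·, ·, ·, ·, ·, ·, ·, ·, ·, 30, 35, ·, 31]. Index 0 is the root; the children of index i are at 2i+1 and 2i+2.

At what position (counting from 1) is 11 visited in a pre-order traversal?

7

Pre-order visits the node, then its left subtree, then its right subtree.
Visit 13.
At 13: go left to 33.
  Visit 33.
  At 33: no left child.
  At 33: go right to 39.
    Visit 39.
    At 39: no left child.
    At 39: go right to 26.
      26 is a leaf — visit 26.
At 13: go right to 36.
  Visit 36.
  At 36: go left to 19.
    Visit 19.
    At 19: go left to 11.
      11 is a leaf — visit 11.
    At 19: go right to 17.
      Visit 17.
      At 17: go left to 30.
        30 is a leaf — visit 30.
      At 17: go right to 35.
        35 is a leaf — visit 35.
  At 36: go right to 27.
    Visit 27.
    At 27: go left to 38.
      Visit 38.
      At 38: no left child.
      At 38: go right to 31.
        31 is a leaf — visit 31.
    At 27: no right child.
Full pre-order sequence: 13, 33, 39, 26, 36, 19, 11, 17, 30, 35, 27, 38, 31.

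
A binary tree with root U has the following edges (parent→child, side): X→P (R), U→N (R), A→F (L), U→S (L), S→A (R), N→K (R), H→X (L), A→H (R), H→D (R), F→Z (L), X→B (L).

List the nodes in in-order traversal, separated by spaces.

In-order visits the left subtree, then the node, then the right subtree.
At U: go left to S.
  At S: no left child.
  Visit S.
  At S: go right to A.
    At A: go left to F.
      At F: go left to Z.
        Z is a leaf — visit Z.
      Visit F.
      At F: no right child.
    Visit A.
    At A: go right to H.
      At H: go left to X.
        At X: go left to B.
          B is a leaf — visit B.
        Visit X.
        At X: go right to P.
          P is a leaf — visit P.
      Visit H.
      At H: go right to D.
        D is a leaf — visit D.
Visit U.
At U: go right to N.
  At N: no left child.
  Visit N.
  At N: go right to K.
    K is a leaf — visit K.

S Z F A B X P H D U N K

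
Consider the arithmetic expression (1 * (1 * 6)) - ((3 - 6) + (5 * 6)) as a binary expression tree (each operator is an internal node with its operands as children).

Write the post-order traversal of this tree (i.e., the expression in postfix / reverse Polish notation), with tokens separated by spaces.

1 1 6 * * 3 6 - 5 6 * + -

Post-order on an expression tree gives postfix notation: for each operator, emit left operand, right operand, then the operator.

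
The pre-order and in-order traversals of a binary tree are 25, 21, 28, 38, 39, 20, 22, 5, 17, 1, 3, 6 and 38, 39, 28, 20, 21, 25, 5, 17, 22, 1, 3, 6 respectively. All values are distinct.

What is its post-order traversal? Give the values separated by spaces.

39 38 20 28 21 17 5 6 3 1 22 25

The first element of pre-order is the root; it splits in-order into left and right subtrees.
Root 25: left subtree has 5 nodes {38, 39, 28, 20, 21}, right has 6 {5, 17, 22, 1, 3, 6}.
  Root 21: left subtree has 4 nodes {38, 39, 28, 20}, right has 0 { }.
    Root 28: left subtree has 2 nodes {38, 39}, right has 1 {20}.
      Root 38: left subtree has 0 nodes { }, right has 1 {39}.
  Root 22: left subtree has 2 nodes {5, 17}, right has 3 {1, 3, 6}.
    Root 5: left subtree has 0 nodes { }, right has 1 {17}.
    Root 1: left subtree has 0 nodes { }, right has 2 {3, 6}.
      Root 3: left subtree has 0 nodes { }, right has 1 {6}.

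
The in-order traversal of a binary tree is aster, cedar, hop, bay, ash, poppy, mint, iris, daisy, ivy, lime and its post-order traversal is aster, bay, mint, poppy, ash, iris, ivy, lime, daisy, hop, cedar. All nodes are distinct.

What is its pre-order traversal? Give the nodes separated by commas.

The last element of post-order is the root; it splits in-order into left and right subtrees.
Root cedar: left subtree has 1 node {aster}, right has 9 {hop, bay, ash, poppy, mint, iris, daisy, ivy, lime}.
  Root hop: left subtree has 0 nodes { }, right has 8 {bay, ash, poppy, mint, iris, daisy, ivy, lime}.
    Root daisy: left subtree has 5 nodes {bay, ash, poppy, mint, iris}, right has 2 {ivy, lime}.
      Root iris: left subtree has 4 nodes {bay, ash, poppy, mint}, right has 0 { }.
        Root ash: left subtree has 1 node {bay}, right has 2 {poppy, mint}.
          Root poppy: left subtree has 0 nodes { }, right has 1 {mint}.
      Root lime: left subtree has 1 node {ivy}, right has 0 { }.

cedar, aster, hop, daisy, iris, ash, bay, poppy, mint, lime, ivy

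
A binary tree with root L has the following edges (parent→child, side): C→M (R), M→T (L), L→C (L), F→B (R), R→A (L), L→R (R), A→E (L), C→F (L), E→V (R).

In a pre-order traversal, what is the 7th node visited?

R

Pre-order visits the node, then its left subtree, then its right subtree.
Visit L.
At L: go left to C.
  Visit C.
  At C: go left to F.
    Visit F.
    At F: no left child.
    At F: go right to B.
      B is a leaf — visit B.
  At C: go right to M.
    Visit M.
    At M: go left to T.
      T is a leaf — visit T.
    At M: no right child.
At L: go right to R.
  Visit R.
  At R: go left to A.
    Visit A.
    At A: go left to E.
      Visit E.
      At E: no left child.
      At E: go right to V.
        V is a leaf — visit V.
    At A: no right child.
  At R: no right child.
Full pre-order sequence: L, C, F, B, M, T, R, A, E, V.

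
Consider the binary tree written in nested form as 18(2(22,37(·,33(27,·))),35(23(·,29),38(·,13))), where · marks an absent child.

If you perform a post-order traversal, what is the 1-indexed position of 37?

4

Post-order visits the left subtree, then the right subtree, then the node.
At 18: go left to 2.
  At 2: go left to 22.
    22 is a leaf — visit 22.
  At 2: go right to 37.
    At 37: no left child.
    At 37: go right to 33.
      At 33: go left to 27.
        27 is a leaf — visit 27.
      At 33: no right child.
      Visit 33.
    Visit 37.
  Visit 2.
At 18: go right to 35.
  At 35: go left to 23.
    At 23: no left child.
    At 23: go right to 29.
      29 is a leaf — visit 29.
    Visit 23.
  At 35: go right to 38.
    At 38: no left child.
    At 38: go right to 13.
      13 is a leaf — visit 13.
    Visit 38.
  Visit 35.
Visit 18.
Full post-order sequence: 22, 27, 33, 37, 2, 29, 23, 13, 38, 35, 18.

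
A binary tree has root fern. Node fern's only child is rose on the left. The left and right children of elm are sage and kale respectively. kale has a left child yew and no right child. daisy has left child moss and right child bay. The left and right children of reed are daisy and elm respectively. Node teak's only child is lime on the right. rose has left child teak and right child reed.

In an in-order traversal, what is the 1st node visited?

teak

In-order visits the left subtree, then the node, then the right subtree.
At fern: go left to rose.
  At rose: go left to teak.
    At teak: no left child.
    Visit teak.
    At teak: go right to lime.
      lime is a leaf — visit lime.
  Visit rose.
  At rose: go right to reed.
    At reed: go left to daisy.
      At daisy: go left to moss.
        moss is a leaf — visit moss.
      Visit daisy.
      At daisy: go right to bay.
        bay is a leaf — visit bay.
    Visit reed.
    At reed: go right to elm.
      At elm: go left to sage.
        sage is a leaf — visit sage.
      Visit elm.
      At elm: go right to kale.
        At kale: go left to yew.
          yew is a leaf — visit yew.
        Visit kale.
        At kale: no right child.
Visit fern.
At fern: no right child.
Full in-order sequence: teak, lime, rose, moss, daisy, bay, reed, sage, elm, yew, kale, fern.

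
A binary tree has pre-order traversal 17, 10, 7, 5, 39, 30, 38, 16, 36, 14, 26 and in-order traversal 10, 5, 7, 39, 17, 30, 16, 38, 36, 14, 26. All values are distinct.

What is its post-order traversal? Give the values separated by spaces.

5 39 7 10 16 26 14 36 38 30 17

The first element of pre-order is the root; it splits in-order into left and right subtrees.
Root 17: left subtree has 4 nodes {10, 5, 7, 39}, right has 6 {30, 16, 38, 36, 14, 26}.
  Root 10: left subtree has 0 nodes { }, right has 3 {5, 7, 39}.
    Root 7: left subtree has 1 node {5}, right has 1 {39}.
  Root 30: left subtree has 0 nodes { }, right has 5 {16, 38, 36, 14, 26}.
    Root 38: left subtree has 1 node {16}, right has 3 {36, 14, 26}.
      Root 36: left subtree has 0 nodes { }, right has 2 {14, 26}.
        Root 14: left subtree has 0 nodes { }, right has 1 {26}.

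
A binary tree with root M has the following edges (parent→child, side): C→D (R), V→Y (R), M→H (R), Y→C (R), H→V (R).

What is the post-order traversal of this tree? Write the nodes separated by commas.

Post-order visits the left subtree, then the right subtree, then the node.
At M: no left child.
At M: go right to H.
  At H: no left child.
  At H: go right to V.
    At V: no left child.
    At V: go right to Y.
      At Y: no left child.
      At Y: go right to C.
        At C: no left child.
        At C: go right to D.
          D is a leaf — visit D.
        Visit C.
      Visit Y.
    Visit V.
  Visit H.
Visit M.

D, C, Y, V, H, M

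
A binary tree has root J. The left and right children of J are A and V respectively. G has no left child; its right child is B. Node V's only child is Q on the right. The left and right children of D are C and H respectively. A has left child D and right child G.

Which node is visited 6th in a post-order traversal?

Post-order visits the left subtree, then the right subtree, then the node.
At J: go left to A.
  At A: go left to D.
    At D: go left to C.
      C is a leaf — visit C.
    At D: go right to H.
      H is a leaf — visit H.
    Visit D.
  At A: go right to G.
    At G: no left child.
    At G: go right to B.
      B is a leaf — visit B.
    Visit G.
  Visit A.
At J: go right to V.
  At V: no left child.
  At V: go right to Q.
    Q is a leaf — visit Q.
  Visit V.
Visit J.
Full post-order sequence: C, H, D, B, G, A, Q, V, J.

A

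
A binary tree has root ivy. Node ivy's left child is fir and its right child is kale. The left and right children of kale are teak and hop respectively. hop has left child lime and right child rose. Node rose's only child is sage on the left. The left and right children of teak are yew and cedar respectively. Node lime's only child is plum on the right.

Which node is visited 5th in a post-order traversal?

Post-order visits the left subtree, then the right subtree, then the node.
At ivy: go left to fir.
  fir is a leaf — visit fir.
At ivy: go right to kale.
  At kale: go left to teak.
    At teak: go left to yew.
      yew is a leaf — visit yew.
    At teak: go right to cedar.
      cedar is a leaf — visit cedar.
    Visit teak.
  At kale: go right to hop.
    At hop: go left to lime.
      At lime: no left child.
      At lime: go right to plum.
        plum is a leaf — visit plum.
      Visit lime.
    At hop: go right to rose.
      At rose: go left to sage.
        sage is a leaf — visit sage.
      At rose: no right child.
      Visit rose.
    Visit hop.
  Visit kale.
Visit ivy.
Full post-order sequence: fir, yew, cedar, teak, plum, lime, sage, rose, hop, kale, ivy.

plum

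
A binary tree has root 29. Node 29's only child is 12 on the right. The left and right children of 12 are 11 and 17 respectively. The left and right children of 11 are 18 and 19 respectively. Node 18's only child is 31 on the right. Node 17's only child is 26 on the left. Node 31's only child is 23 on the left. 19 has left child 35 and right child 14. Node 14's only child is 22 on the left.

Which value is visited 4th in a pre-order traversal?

Pre-order visits the node, then its left subtree, then its right subtree.
Visit 29.
At 29: no left child.
At 29: go right to 12.
  Visit 12.
  At 12: go left to 11.
    Visit 11.
    At 11: go left to 18.
      Visit 18.
      At 18: no left child.
      At 18: go right to 31.
        Visit 31.
        At 31: go left to 23.
          23 is a leaf — visit 23.
        At 31: no right child.
    At 11: go right to 19.
      Visit 19.
      At 19: go left to 35.
        35 is a leaf — visit 35.
      At 19: go right to 14.
        Visit 14.
        At 14: go left to 22.
          22 is a leaf — visit 22.
        At 14: no right child.
  At 12: go right to 17.
    Visit 17.
    At 17: go left to 26.
      26 is a leaf — visit 26.
    At 17: no right child.
Full pre-order sequence: 29, 12, 11, 18, 31, 23, 19, 35, 14, 22, 17, 26.

18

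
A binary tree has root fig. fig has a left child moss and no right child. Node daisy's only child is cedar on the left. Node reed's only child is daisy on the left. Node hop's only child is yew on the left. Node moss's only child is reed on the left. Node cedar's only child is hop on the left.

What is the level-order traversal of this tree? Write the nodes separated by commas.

fig, moss, reed, daisy, cedar, hop, yew

Level-order visits nodes level by level from the root, left to right within each level.
Level 0: fig
Level 1: moss
Level 2: reed
Level 3: daisy
Level 4: cedar
Level 5: hop
Level 6: yew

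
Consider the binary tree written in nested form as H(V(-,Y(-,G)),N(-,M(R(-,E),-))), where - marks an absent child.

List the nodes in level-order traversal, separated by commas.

Level-order visits nodes level by level from the root, left to right within each level.
Level 0: H
Level 1: V, N
Level 2: Y, M
Level 3: G, R
Level 4: E

H, V, N, Y, M, G, R, E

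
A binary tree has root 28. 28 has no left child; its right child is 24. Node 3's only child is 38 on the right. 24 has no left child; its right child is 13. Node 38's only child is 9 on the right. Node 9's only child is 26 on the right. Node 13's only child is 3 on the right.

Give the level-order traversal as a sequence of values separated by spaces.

Level-order visits nodes level by level from the root, left to right within each level.
Level 0: 28
Level 1: 24
Level 2: 13
Level 3: 3
Level 4: 38
Level 5: 9
Level 6: 26

28 24 13 3 38 9 26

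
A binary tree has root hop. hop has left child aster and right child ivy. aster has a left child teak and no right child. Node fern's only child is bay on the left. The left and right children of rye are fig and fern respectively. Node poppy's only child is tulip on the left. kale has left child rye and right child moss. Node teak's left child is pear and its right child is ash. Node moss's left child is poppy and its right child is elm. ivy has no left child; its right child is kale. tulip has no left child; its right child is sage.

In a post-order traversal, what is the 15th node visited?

Post-order visits the left subtree, then the right subtree, then the node.
At hop: go left to aster.
  At aster: go left to teak.
    At teak: go left to pear.
      pear is a leaf — visit pear.
    At teak: go right to ash.
      ash is a leaf — visit ash.
    Visit teak.
  At aster: no right child.
  Visit aster.
At hop: go right to ivy.
  At ivy: no left child.
  At ivy: go right to kale.
    At kale: go left to rye.
      At rye: go left to fig.
        fig is a leaf — visit fig.
      At rye: go right to fern.
        At fern: go left to bay.
          bay is a leaf — visit bay.
        At fern: no right child.
        Visit fern.
      Visit rye.
    At kale: go right to moss.
      At moss: go left to poppy.
        At poppy: go left to tulip.
          At tulip: no left child.
          At tulip: go right to sage.
            sage is a leaf — visit sage.
          Visit tulip.
        At poppy: no right child.
        Visit poppy.
      At moss: go right to elm.
        elm is a leaf — visit elm.
      Visit moss.
    Visit kale.
  Visit ivy.
Visit hop.
Full post-order sequence: pear, ash, teak, aster, fig, bay, fern, rye, sage, tulip, poppy, elm, moss, kale, ivy, hop.

ivy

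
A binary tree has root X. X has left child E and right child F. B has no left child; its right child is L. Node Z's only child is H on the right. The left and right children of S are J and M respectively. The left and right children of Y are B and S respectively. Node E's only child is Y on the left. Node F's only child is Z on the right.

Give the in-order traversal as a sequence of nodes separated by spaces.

B L Y J S M E X F Z H

In-order visits the left subtree, then the node, then the right subtree.
At X: go left to E.
  At E: go left to Y.
    At Y: go left to B.
      At B: no left child.
      Visit B.
      At B: go right to L.
        L is a leaf — visit L.
    Visit Y.
    At Y: go right to S.
      At S: go left to J.
        J is a leaf — visit J.
      Visit S.
      At S: go right to M.
        M is a leaf — visit M.
  Visit E.
  At E: no right child.
Visit X.
At X: go right to F.
  At F: no left child.
  Visit F.
  At F: go right to Z.
    At Z: no left child.
    Visit Z.
    At Z: go right to H.
      H is a leaf — visit H.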